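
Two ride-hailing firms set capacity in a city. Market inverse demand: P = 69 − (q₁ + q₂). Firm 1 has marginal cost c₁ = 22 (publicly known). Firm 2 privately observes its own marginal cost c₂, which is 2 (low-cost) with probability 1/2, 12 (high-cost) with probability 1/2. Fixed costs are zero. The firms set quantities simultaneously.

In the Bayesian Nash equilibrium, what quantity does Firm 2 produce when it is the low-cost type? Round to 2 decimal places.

28.17

Firm 2 with cost c maximizes (69 − (q₁+q₂) − c)·q₂, giving q₂(c) = (69 − c − q₁)/2.
E[c₂] = 1/2·2 + 1/2·12 = 7
Firm 1's FOC against E[q₂] yields q₁ = (69 − 2·22 + E[c₂])/3 = (69 − 44 + 7)/3 = 10.6667.
q₂(low-cost) = (69 − 2 − 10.6667)/2 = 28.1667.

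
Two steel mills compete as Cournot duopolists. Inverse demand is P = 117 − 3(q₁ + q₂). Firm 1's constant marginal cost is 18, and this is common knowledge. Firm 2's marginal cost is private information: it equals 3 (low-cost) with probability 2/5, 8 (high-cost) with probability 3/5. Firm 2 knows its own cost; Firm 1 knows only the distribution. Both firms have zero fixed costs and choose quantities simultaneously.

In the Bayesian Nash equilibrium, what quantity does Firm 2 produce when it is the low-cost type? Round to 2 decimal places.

Each type of Firm 2 best-responds to q₁; Firm 1 best-responds to the expected q₂ over Firm 2's types.
Firm 2 with cost c maximizes (117 − 3(q₁+q₂) − c)·q₂, giving q₂(c) = (117 − c − 3q₁)/6.
E[c₂] = 2/5·3 + 3/5·8 = 6
Firm 1's FOC against E[q₂] yields q₁ = (117 − 2·18 + E[c₂])/9 = (117 − 36 + 6)/9 = 9.66667.
q₂(low-cost) = (117 − 3 − 3·9.66667)/6 = 14.1667.

14.17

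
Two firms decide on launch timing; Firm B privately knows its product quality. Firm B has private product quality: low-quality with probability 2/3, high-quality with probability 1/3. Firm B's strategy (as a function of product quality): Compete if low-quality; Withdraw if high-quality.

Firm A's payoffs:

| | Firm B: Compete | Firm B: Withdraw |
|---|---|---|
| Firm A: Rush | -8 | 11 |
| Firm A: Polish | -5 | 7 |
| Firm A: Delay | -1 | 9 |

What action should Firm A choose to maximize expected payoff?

Delay

E[Rush] = 2/3·(-8) + 1/3·(11) = -5/3
E[Polish] = 2/3·(-5) + 1/3·(7) = -1
E[Delay] = 2/3·(-1) + 1/3·(9) = 7/3
Best response: Delay (7/3 is the largest).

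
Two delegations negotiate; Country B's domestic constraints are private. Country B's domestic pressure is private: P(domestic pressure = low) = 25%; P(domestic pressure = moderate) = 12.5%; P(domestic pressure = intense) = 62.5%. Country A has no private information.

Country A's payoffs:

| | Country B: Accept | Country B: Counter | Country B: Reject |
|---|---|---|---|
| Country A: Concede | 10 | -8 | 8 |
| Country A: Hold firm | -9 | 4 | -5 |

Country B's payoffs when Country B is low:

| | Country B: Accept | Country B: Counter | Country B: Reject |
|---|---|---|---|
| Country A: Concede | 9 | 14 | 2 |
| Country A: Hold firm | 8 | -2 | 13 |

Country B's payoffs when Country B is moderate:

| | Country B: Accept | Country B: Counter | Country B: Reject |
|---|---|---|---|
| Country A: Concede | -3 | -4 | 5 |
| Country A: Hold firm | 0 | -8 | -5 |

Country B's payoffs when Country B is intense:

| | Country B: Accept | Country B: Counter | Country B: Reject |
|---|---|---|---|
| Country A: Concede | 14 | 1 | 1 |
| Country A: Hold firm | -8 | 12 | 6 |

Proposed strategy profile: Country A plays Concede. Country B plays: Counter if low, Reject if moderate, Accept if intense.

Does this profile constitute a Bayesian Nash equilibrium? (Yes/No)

Yes

Country A plays Concede: E[Concede] = 0.25·(-8) + 0.125·(8) + 0.625·(10) = 5.25; E[Hold firm] = -5.25. Best-responding. ✓
Country B (domestic pressure low), facing Concede: Accept gives 9, Counter gives 14, Reject gives 2. Proposed Counter is best. ✓
Country B (domestic pressure moderate), facing Concede: Accept gives -3, Counter gives -4, Reject gives 5. Proposed Reject is best. ✓
Country B (domestic pressure intense), facing Concede: Accept gives 14, Counter gives 1, Reject gives 1. Proposed Accept is best. ✓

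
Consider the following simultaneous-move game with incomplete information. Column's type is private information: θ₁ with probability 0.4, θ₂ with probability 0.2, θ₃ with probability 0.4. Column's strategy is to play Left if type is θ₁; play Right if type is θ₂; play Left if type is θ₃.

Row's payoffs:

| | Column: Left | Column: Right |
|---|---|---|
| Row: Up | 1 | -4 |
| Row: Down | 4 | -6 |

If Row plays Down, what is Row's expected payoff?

2

Take the expectation over Column's type, weighting each type's action by its prior probability.
E[Down] = 0.4·4 + 0.2·(-6) + 0.4·4 = 1.6 + (-1.2) + 1.6 = 2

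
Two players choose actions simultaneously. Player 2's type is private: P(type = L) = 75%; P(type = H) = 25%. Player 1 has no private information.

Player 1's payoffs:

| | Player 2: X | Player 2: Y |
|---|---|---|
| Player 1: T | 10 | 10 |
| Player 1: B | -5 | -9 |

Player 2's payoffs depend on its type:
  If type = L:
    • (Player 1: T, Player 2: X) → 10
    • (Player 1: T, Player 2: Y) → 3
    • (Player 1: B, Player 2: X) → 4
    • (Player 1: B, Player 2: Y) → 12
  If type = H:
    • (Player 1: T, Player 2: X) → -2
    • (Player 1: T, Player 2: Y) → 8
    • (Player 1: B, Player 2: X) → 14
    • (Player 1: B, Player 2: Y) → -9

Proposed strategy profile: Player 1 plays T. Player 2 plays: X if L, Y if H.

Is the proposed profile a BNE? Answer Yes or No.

Yes

Player 1 plays T: E[T] = 0.75·(10) + 0.25·(10) = 10; E[B] = -6. Best-responding. ✓
Player 2 (type L), facing T: X gives 10, Y gives 3. Proposed X is best. ✓
Player 2 (type H), facing T: X gives -2, Y gives 8. Proposed Y is best. ✓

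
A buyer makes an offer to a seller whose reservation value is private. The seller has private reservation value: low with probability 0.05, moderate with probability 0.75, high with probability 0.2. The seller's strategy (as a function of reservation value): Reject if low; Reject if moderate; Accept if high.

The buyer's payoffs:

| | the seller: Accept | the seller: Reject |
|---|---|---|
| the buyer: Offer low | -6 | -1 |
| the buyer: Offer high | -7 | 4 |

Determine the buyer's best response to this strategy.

Offer high

E[Offer low] = 0.05·(-1) + 0.75·(-1) + 0.2·(-6) = -2
E[Offer high] = 0.05·(4) + 0.75·(4) + 0.2·(-7) = 1.8
Best response: Offer high (1.8 is the largest).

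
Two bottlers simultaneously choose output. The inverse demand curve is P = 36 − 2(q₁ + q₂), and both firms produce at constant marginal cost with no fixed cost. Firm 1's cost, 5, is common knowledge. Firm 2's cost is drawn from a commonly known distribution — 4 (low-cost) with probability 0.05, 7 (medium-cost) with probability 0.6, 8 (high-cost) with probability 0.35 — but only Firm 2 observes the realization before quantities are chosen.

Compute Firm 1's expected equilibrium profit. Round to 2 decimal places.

Each type of Firm 2 best-responds to q₁; Firm 1 best-responds to the expected q₂ over Firm 2's types.
Firm 2 with cost c maximizes (36 − 2(q₁+q₂) − c)·q₂, giving q₂(c) = (36 − c − 2q₁)/4.
E[c₂] = 0.05·4 + 0.6·7 + 0.35·8 = 7.2
Firm 1's FOC against E[q₂] yields q₁ = (36 − 2·5 + E[c₂])/6 = (36 − 10 + 7.2)/6 = 5.53333.
E[P] = 36 − 2·(q₁ + E[q₂]) = 16.0667; Firm 1's expected profit = (E[P] − 5)·q₁ = (16.0667 − 5)·5.53333 = 61.2356.

61.24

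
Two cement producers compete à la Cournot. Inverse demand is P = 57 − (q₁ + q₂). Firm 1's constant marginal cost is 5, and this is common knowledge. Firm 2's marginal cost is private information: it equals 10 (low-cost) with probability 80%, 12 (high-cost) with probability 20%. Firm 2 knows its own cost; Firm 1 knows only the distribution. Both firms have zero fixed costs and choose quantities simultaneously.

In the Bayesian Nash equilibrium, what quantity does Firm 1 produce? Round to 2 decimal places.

Firm 2 with cost c maximizes (57 − (q₁+q₂) − c)·q₂, giving q₂(c) = (57 − c − q₁)/2.
E[c₂] = 0.8·10 + 0.2·12 = 10.4
Firm 1's FOC against E[q₂] yields q₁ = (57 − 2·5 + E[c₂])/3 = (57 − 10 + 10.4)/3 = 19.1333.

19.13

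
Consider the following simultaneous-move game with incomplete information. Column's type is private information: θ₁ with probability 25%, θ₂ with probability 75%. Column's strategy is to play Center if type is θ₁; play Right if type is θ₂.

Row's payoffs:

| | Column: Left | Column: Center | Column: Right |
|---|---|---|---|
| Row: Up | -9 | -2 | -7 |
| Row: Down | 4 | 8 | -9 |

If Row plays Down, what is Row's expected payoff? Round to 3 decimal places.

-4.750

Take the expectation over Column's type, weighting each type's action by its prior probability.
E[Down] = 0.25·8 + 0.75·(-9) = 2 + (-6.75) = -4.75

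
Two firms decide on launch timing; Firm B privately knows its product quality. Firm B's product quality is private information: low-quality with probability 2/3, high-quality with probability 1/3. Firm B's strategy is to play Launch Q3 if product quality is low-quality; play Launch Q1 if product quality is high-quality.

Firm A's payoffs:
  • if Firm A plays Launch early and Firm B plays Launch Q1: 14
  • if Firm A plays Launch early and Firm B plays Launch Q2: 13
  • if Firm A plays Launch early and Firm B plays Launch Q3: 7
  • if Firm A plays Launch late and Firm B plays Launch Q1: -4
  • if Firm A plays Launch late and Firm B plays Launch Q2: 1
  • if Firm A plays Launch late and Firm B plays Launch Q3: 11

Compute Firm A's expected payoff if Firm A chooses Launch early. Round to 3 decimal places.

9.333

Take the expectation over Firm B's product quality, weighting each type's action by its prior probability.
E[Launch early] = 2/3·7 + 1/3·14 = 14/3 + 14/3 = 28/3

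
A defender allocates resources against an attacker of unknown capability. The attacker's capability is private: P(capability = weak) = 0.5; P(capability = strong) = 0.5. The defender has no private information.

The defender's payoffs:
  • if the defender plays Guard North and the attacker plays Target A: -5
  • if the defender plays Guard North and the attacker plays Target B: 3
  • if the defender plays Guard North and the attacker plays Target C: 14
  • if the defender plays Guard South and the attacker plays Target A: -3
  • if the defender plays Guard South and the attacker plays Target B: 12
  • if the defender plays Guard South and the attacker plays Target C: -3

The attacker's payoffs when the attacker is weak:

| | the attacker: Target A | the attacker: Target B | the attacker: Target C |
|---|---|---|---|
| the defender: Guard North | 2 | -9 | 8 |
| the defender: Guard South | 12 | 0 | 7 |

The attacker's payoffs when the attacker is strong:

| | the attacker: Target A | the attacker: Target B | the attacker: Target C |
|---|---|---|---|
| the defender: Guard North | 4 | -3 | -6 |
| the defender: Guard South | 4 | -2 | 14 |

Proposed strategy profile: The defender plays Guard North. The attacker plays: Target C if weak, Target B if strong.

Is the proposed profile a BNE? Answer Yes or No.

No

A profile is a BNE iff every type of every player is best-responding given beliefs about the other side.
The defender plays Guard North: E[Guard North] = 0.5·(14) + 0.5·(3) = 8.5; E[Guard South] = 4.5. Best-responding. ✓
The attacker (capability weak), facing Guard North: Target A gives 2, Target B gives -9, Target C gives 8. Proposed Target C is best. ✓
The attacker (capability strong), facing Guard North: Target A gives 4, Target B gives -3, Target C gives -6. Proposed Target B is not best — profitable deviation exists. ✗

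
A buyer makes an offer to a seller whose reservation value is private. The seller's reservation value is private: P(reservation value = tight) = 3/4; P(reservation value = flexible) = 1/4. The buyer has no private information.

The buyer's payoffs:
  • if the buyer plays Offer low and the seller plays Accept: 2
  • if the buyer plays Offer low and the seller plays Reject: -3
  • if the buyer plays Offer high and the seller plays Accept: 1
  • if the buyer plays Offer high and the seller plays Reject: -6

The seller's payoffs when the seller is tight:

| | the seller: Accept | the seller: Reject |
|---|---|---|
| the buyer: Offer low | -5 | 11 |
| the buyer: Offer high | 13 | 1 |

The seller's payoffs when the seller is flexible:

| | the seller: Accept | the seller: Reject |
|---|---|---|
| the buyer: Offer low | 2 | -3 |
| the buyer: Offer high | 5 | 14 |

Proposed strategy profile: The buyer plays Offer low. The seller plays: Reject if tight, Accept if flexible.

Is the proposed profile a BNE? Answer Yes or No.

Yes

The buyer plays Offer low: E[Offer low] = 3/4·(-3) + 1/4·(2) = -7/4; E[Offer high] = -17/4. Best-responding. ✓
The seller (reservation value tight), facing Offer low: Accept gives -5, Reject gives 11. Proposed Reject is best. ✓
The seller (reservation value flexible), facing Offer low: Accept gives 2, Reject gives -3. Proposed Accept is best. ✓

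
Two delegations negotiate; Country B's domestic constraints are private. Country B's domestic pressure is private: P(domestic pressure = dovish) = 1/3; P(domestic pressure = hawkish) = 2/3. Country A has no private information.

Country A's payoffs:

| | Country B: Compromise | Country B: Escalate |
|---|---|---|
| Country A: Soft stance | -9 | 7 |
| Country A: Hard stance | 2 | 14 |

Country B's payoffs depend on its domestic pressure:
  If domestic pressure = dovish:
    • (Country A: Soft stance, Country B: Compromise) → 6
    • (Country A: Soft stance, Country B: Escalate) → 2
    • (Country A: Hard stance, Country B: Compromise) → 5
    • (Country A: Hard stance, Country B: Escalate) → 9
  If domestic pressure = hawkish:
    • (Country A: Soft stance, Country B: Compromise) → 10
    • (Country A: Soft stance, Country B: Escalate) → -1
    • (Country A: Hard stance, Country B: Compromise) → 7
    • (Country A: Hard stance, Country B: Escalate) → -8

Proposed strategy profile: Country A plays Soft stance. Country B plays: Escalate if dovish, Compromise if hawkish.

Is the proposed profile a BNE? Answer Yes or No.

A profile is a BNE iff every type of every player is best-responding given beliefs about the other side.
Country A plays Soft stance: E[Soft stance] = 1/3·(7) + 2/3·(-9) = -11/3; E[Hard stance] = 6. Not best-responding. ✗
Country B (domestic pressure dovish), facing Soft stance: Compromise gives 6, Escalate gives 2. Proposed Escalate is not best — profitable deviation exists. ✗
Country B (domestic pressure hawkish), facing Soft stance: Compromise gives 10, Escalate gives -1. Proposed Compromise is best. ✓

No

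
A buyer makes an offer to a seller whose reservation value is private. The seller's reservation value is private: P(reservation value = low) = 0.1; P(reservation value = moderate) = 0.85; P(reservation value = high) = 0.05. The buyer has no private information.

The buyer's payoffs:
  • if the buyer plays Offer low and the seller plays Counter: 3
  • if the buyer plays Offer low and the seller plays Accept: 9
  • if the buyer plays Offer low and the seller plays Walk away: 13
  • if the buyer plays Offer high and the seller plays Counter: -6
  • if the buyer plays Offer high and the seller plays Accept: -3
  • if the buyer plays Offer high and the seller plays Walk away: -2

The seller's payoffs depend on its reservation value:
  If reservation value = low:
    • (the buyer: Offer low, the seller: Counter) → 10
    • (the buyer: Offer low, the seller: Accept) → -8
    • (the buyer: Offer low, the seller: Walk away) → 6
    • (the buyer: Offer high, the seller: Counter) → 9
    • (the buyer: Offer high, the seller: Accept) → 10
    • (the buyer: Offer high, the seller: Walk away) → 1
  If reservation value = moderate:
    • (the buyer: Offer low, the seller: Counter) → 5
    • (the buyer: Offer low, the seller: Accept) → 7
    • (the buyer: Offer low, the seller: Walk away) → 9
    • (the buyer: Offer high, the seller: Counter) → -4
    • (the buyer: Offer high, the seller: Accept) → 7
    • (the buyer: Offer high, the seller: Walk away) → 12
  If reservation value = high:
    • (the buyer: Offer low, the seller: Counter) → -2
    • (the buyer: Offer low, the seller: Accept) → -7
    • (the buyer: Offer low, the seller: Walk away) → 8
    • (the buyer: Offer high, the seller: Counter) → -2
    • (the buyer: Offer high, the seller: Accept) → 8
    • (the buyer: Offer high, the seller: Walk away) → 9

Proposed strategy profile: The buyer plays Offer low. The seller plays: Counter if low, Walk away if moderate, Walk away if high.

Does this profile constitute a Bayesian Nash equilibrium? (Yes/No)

Yes

The buyer plays Offer low: E[Offer low] = 0.1·(3) + 0.85·(13) + 0.05·(13) = 12; E[Offer high] = -2.4. Best-responding. ✓
The seller (reservation value low), facing Offer low: Counter gives 10, Accept gives -8, Walk away gives 6. Proposed Counter is best. ✓
The seller (reservation value moderate), facing Offer low: Counter gives 5, Accept gives 7, Walk away gives 9. Proposed Walk away is best. ✓
The seller (reservation value high), facing Offer low: Counter gives -2, Accept gives -7, Walk away gives 8. Proposed Walk away is best. ✓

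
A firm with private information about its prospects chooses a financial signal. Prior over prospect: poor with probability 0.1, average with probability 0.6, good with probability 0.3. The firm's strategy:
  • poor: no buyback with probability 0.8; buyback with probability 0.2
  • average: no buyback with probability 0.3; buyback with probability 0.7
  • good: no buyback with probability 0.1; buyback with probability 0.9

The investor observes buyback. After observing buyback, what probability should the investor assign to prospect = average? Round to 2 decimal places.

Apply Bayes' rule using the sender's strategy as the likelihood.
P(buyback) = 0.1·0.2 + 0.6·0.7 + 0.3·0.9 = 0.71
P(average | buyback) = (0.6·0.7) / 0.71 = 0.42 / 0.71 = 0.591549

0.59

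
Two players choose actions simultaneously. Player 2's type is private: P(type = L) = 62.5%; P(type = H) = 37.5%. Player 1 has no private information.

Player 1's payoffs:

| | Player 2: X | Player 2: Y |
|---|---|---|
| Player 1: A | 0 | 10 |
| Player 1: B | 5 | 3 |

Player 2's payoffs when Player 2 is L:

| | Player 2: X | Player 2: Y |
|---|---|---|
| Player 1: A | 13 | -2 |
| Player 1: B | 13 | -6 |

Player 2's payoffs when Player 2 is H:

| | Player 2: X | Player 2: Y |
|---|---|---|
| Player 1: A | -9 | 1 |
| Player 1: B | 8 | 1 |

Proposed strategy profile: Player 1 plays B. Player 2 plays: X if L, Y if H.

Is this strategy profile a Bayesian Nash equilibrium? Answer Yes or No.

No

Player 1 plays B: E[B] = 0.625·(5) + 0.375·(3) = 4.25; E[A] = 3.75. Best-responding. ✓
Player 2 (type L), facing B: X gives 13, Y gives -6. Proposed X is best. ✓
Player 2 (type H), facing B: X gives 8, Y gives 1. Proposed Y is not best — profitable deviation exists. ✗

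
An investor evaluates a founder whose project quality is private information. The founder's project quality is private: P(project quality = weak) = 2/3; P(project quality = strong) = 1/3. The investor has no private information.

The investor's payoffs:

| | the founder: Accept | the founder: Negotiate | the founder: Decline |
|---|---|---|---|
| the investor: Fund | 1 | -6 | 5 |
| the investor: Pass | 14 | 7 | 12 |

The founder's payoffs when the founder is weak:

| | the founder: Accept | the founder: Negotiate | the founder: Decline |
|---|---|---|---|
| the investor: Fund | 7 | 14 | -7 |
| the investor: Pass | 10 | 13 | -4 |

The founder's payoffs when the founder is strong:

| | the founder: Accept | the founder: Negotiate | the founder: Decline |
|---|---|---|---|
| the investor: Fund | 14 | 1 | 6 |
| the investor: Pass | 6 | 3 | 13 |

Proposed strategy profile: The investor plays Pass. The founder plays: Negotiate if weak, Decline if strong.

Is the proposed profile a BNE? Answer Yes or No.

A profile is a BNE iff every type of every player is best-responding given beliefs about the other side.
The investor plays Pass: E[Pass] = 2/3·(7) + 1/3·(12) = 26/3; E[Fund] = -7/3. Best-responding. ✓
The founder (project quality weak), facing Pass: Accept gives 10, Negotiate gives 13, Decline gives -4. Proposed Negotiate is best. ✓
The founder (project quality strong), facing Pass: Accept gives 6, Negotiate gives 3, Decline gives 13. Proposed Decline is best. ✓

Yes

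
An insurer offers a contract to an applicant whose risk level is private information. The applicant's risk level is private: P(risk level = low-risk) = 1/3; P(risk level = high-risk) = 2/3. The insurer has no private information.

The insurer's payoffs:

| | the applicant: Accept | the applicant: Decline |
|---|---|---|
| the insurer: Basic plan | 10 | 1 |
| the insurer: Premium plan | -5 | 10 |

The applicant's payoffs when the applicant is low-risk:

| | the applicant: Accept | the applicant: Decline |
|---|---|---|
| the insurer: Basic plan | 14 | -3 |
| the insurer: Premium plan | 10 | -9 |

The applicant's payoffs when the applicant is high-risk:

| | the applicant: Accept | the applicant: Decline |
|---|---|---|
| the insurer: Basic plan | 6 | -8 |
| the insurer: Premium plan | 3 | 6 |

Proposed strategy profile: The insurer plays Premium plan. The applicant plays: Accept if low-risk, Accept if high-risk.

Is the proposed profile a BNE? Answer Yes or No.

The insurer plays Premium plan: E[Premium plan] = 1/3·(-5) + 2/3·(-5) = -5; E[Basic plan] = 10. Not best-responding. ✗
The applicant (risk level low-risk), facing Premium plan: Accept gives 10, Decline gives -9. Proposed Accept is best. ✓
The applicant (risk level high-risk), facing Premium plan: Accept gives 3, Decline gives 6. Proposed Accept is not best — profitable deviation exists. ✗

No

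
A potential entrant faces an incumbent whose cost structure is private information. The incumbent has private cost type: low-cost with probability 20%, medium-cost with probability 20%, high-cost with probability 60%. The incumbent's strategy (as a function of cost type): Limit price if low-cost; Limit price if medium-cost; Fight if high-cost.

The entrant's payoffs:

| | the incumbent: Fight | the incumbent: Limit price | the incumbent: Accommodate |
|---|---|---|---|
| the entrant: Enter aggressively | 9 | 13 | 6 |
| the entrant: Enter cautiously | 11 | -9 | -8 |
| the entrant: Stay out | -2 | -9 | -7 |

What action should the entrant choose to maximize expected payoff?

Enter aggressively

Compute the entrant's expected payoff for each action, taking the expectation over the incumbent's type.
E[Enter aggressively] = 0.2·(13) + 0.2·(13) + 0.6·(9) = 10.6
E[Enter cautiously] = 0.2·(-9) + 0.2·(-9) + 0.6·(11) = 3
E[Stay out] = 0.2·(-9) + 0.2·(-9) + 0.6·(-2) = -4.8
Best response: Enter aggressively (10.6 is the largest).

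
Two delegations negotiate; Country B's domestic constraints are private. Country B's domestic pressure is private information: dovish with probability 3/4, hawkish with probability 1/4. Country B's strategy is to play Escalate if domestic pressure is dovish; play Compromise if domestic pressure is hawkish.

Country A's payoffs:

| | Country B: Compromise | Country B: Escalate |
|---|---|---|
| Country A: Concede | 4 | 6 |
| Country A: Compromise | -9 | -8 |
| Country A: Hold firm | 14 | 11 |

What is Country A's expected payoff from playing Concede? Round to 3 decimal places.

E[Concede] = 3/4·6 + 1/4·4 = 9/2 + 1 = 11/2

5.500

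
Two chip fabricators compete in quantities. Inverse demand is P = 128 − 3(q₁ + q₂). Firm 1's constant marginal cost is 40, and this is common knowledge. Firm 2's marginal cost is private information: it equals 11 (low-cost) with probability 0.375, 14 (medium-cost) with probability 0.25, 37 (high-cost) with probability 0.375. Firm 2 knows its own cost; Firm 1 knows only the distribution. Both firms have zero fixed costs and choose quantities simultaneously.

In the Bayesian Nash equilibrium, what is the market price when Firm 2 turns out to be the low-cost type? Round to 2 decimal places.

Type-c best response for Firm 2: q₂(c) = (128 − c)/6 − q₁/2.
Firm 1 maximizes expected profit; its first-order condition is 128 − 6q₁ − 3E[q₂] − 40 = 0.
Substituting E[q₂] and solving: E[c₂] = 21.5, so q₁ = (128 − 2·40 + 21.5)/9 = 7.72222.
q₂(low-cost) = 15.6389, so P = 128 − 3·(7.72222 + 15.6389) = 57.9167.

57.92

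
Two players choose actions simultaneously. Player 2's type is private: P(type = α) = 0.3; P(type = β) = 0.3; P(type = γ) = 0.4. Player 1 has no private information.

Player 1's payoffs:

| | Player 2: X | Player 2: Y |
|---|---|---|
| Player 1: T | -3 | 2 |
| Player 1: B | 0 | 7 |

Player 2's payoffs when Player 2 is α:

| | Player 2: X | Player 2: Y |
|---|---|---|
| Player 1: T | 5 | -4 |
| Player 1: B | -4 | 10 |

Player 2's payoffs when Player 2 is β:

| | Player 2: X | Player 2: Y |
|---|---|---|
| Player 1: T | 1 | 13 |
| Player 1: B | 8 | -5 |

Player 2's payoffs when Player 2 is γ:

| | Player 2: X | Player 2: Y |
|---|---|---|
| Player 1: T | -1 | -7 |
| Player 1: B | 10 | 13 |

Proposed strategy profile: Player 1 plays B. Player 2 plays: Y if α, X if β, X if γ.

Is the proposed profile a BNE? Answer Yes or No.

Player 1 plays B: E[B] = 0.3·(7) + 0.3·(0) + 0.4·(0) = 2.1; E[T] = -1.5. Best-responding. ✓
Player 2 (type α), facing B: X gives -4, Y gives 10. Proposed Y is best. ✓
Player 2 (type β), facing B: X gives 8, Y gives -5. Proposed X is best. ✓
Player 2 (type γ), facing B: X gives 10, Y gives 13. Proposed X is not best — profitable deviation exists. ✗

No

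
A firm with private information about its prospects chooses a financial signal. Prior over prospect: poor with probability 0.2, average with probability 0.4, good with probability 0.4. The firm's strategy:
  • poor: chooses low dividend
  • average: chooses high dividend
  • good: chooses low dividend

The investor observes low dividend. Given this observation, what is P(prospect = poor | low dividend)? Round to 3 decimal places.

P(low dividend) = 0.2·1 + 0.4·0 + 0.4·1 = 0.6
P(poor | low dividend) = (0.2·1) / 0.6 = 0.2 / 0.6 = 0.333333

0.333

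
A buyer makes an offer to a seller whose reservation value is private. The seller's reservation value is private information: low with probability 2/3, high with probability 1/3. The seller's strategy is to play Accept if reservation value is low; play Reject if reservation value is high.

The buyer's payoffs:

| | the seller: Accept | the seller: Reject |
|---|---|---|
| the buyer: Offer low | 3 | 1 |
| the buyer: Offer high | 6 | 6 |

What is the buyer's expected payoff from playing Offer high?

6

Take the expectation over the seller's reservation value, weighting each type's action by its prior probability.
E[Offer high] = 2/3·6 + 1/3·6 = 4 + 2 = 6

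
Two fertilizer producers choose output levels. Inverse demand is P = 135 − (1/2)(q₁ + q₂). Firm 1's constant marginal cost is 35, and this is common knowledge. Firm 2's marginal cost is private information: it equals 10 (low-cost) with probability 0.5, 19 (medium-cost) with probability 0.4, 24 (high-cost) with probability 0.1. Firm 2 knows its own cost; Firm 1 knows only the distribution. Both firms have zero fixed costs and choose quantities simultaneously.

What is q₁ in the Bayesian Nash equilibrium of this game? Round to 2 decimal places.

53.33

Type-c best response for Firm 2: q₂(c) = (135 − c) − q₁/2.
Firm 1 maximizes expected profit; its first-order condition is 135 − q₁ − (1/2)E[q₂] − 35 = 0.
Substituting E[q₂] and solving: E[c₂] = 15, so q₁ = (135 − 2·35 + 15)/(3/2) = 53.3333.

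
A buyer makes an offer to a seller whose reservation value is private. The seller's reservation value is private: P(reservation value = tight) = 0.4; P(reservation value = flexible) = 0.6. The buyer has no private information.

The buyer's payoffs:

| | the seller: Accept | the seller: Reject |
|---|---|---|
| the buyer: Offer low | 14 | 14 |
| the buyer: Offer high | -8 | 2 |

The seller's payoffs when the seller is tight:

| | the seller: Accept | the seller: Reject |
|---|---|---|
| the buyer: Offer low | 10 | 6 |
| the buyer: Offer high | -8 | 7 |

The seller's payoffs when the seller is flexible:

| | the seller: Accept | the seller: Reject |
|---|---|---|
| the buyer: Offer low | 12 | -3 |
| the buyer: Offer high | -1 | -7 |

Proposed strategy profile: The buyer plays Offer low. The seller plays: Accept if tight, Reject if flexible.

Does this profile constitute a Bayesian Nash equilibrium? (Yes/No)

A profile is a BNE iff every type of every player is best-responding given beliefs about the other side.
The buyer plays Offer low: E[Offer low] = 0.4·(14) + 0.6·(14) = 14; E[Offer high] = -2. Best-responding. ✓
The seller (reservation value tight), facing Offer low: Accept gives 10, Reject gives 6. Proposed Accept is best. ✓
The seller (reservation value flexible), facing Offer low: Accept gives 12, Reject gives -3. Proposed Reject is not best — profitable deviation exists. ✗

No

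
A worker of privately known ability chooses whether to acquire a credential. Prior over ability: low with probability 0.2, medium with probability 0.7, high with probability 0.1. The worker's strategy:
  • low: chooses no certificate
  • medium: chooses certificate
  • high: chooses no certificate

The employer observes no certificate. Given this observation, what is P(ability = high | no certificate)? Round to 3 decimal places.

P(no certificate) = 0.2·1 + 0.7·0 + 0.1·1 = 0.3
P(high | no certificate) = (0.1·1) / 0.3 = 0.1 / 0.3 = 0.333333

0.333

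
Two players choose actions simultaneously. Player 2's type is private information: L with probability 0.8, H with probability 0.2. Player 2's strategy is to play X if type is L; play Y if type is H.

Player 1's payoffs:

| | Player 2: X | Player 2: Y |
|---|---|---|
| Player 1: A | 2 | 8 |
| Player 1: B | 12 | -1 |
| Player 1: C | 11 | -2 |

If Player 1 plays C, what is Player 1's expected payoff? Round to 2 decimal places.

8.40

E[C] = 0.8·11 + 0.2·(-2) = 8.8 + (-0.4) = 8.4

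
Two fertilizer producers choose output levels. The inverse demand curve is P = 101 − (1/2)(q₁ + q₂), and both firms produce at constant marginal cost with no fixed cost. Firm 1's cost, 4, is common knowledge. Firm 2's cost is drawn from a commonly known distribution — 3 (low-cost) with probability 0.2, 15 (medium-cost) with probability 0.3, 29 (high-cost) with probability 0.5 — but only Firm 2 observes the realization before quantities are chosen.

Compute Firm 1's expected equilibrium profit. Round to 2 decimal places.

Each type of Firm 2 best-responds to q₁; Firm 1 best-responds to the expected q₂ over Firm 2's types.
Firm 2 with cost c maximizes (101 − (1/2)(q₁+q₂) − c)·q₂, giving q₂(c) = (101 − c − (1/2)q₁).
E[c₂] = 0.2·3 + 0.3·15 + 0.5·29 = 19.6
Firm 1's FOC against E[q₂] yields q₁ = (101 − 2·4 + E[c₂])/(3/2) = (101 − 8 + 19.6)/(3/2) = 75.0667.
E[P] = 101 − (1/2)·(q₁ + E[q₂]) = 41.5333; Firm 1's expected profit = (E[P] − 4)·q₁ = (41.5333 − 4)·75.0667 = 2817.5.

2817.50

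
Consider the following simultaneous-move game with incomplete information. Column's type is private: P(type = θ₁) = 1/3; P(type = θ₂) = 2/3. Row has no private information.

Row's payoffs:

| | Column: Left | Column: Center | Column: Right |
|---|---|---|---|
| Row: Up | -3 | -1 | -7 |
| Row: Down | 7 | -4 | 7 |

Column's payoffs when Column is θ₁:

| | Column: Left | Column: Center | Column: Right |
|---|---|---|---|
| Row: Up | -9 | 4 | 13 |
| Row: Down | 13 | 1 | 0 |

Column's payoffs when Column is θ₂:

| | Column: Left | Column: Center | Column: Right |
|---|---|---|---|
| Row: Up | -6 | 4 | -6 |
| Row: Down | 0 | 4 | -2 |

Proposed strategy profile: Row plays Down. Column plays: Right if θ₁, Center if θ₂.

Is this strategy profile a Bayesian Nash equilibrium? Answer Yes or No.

No

Row plays Down: E[Down] = 1/3·(7) + 2/3·(-4) = -1/3; E[Up] = -3. Best-responding. ✓
Column (type θ₁), facing Down: Left gives 13, Center gives 1, Right gives 0. Proposed Right is not best — profitable deviation exists. ✗
Column (type θ₂), facing Down: Left gives 0, Center gives 4, Right gives -2. Proposed Center is best. ✓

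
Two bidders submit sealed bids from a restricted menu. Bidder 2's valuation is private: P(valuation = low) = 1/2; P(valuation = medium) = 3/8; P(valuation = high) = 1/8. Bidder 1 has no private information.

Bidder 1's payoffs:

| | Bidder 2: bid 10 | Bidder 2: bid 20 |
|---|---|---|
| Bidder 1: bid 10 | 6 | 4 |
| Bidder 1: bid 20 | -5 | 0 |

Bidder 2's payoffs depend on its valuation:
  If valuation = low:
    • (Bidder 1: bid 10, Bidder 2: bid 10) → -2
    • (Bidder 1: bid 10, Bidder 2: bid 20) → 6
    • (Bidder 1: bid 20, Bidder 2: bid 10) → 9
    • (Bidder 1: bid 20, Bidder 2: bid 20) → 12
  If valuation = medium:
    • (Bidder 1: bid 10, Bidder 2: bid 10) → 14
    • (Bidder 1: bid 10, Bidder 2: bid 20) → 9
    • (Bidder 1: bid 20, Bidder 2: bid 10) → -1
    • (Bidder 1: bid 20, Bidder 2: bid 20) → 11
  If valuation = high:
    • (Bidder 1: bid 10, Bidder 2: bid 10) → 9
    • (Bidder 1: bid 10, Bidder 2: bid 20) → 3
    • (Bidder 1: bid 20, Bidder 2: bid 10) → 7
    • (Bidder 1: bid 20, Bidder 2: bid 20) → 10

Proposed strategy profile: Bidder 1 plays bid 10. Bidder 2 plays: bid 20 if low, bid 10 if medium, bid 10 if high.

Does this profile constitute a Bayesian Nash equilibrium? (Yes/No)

Yes

Bidder 1 plays bid 10: E[bid 10] = 1/2·(4) + 3/8·(6) + 1/8·(6) = 5; E[bid 20] = -5/2. Best-responding. ✓
Bidder 2 (valuation low), facing bid 10: bid 10 gives -2, bid 20 gives 6. Proposed bid 20 is best. ✓
Bidder 2 (valuation medium), facing bid 10: bid 10 gives 14, bid 20 gives 9. Proposed bid 10 is best. ✓
Bidder 2 (valuation high), facing bid 10: bid 10 gives 9, bid 20 gives 3. Proposed bid 10 is best. ✓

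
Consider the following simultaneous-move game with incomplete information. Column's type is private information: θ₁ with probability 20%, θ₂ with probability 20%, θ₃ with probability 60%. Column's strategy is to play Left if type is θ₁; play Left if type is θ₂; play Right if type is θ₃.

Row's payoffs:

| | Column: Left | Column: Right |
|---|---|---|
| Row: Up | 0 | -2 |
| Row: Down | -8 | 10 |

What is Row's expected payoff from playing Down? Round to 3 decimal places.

2.800

Take the expectation over Column's type, weighting each type's action by its prior probability.
E[Down] = 0.2·(-8) + 0.2·(-8) + 0.6·10 = (-1.6) + (-1.6) + 6 = 2.8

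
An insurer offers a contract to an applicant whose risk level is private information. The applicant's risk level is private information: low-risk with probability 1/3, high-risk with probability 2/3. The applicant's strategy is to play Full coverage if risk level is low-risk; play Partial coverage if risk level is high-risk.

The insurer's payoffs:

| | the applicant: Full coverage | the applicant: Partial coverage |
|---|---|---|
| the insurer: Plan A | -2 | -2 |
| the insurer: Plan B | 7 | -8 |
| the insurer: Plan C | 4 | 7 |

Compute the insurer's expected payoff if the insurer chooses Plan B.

Take the expectation over the applicant's risk level, weighting each type's action by its prior probability.
E[Plan B] = 1/3·7 + 2/3·(-8) = 7/3 + (-16/3) = -3

-3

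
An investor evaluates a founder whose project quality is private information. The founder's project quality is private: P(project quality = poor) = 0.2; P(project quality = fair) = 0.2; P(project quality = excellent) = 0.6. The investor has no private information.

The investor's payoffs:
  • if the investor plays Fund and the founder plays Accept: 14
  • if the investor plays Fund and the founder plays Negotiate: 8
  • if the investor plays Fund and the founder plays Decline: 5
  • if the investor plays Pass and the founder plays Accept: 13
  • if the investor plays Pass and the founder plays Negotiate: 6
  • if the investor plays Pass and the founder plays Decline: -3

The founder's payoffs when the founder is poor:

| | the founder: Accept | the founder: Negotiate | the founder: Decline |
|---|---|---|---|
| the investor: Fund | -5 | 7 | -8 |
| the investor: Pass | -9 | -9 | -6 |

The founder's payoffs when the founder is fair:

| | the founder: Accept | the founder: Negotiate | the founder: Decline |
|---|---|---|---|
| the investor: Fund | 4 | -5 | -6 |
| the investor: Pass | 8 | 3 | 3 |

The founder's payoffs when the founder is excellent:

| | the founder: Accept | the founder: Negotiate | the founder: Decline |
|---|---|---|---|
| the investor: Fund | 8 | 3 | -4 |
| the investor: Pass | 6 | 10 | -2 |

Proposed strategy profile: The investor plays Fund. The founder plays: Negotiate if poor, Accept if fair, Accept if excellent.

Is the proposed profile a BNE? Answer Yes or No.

Yes

The investor plays Fund: E[Fund] = 0.2·(8) + 0.2·(14) + 0.6·(14) = 12.8; E[Pass] = 11.6. Best-responding. ✓
The founder (project quality poor), facing Fund: Accept gives -5, Negotiate gives 7, Decline gives -8. Proposed Negotiate is best. ✓
The founder (project quality fair), facing Fund: Accept gives 4, Negotiate gives -5, Decline gives -6. Proposed Accept is best. ✓
The founder (project quality excellent), facing Fund: Accept gives 8, Negotiate gives 3, Decline gives -4. Proposed Accept is best. ✓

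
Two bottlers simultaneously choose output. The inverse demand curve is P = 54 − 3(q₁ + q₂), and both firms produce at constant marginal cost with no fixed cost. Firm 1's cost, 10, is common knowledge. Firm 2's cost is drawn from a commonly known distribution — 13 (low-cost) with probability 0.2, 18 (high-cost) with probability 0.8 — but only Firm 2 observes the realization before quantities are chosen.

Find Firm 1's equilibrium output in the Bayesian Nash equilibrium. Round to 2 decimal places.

5.67

Type-c best response for Firm 2: q₂(c) = (54 − c)/6 − q₁/2.
Firm 1 maximizes expected profit; its first-order condition is 54 − 6q₁ − 3E[q₂] − 10 = 0.
Substituting E[q₂] and solving: E[c₂] = 17, so q₁ = (54 − 2·10 + 17)/9 = 5.66667.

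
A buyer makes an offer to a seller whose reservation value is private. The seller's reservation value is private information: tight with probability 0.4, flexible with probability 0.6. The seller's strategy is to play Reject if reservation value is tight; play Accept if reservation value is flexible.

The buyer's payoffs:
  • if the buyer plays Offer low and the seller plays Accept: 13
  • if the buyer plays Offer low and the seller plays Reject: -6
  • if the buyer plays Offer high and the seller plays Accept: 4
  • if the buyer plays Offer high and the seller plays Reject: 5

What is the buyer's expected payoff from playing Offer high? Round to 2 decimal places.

E[Offer high] = 0.4·5 + 0.6·4 = 2 + 2.4 = 4.4

4.40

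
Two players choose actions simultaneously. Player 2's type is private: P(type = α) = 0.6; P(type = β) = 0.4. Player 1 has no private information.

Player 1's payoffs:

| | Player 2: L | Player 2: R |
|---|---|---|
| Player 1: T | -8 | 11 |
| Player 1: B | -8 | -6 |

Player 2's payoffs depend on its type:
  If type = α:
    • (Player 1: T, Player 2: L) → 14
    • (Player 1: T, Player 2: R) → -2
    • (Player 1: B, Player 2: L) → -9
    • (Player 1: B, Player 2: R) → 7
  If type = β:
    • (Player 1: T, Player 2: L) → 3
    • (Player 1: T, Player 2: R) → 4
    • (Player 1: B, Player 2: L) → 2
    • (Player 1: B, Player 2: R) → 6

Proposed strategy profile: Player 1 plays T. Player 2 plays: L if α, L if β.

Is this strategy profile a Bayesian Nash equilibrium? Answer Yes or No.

No

A profile is a BNE iff every type of every player is best-responding given beliefs about the other side.
Player 1 plays T: E[T] = 0.6·(-8) + 0.4·(-8) = -8; E[B] = -8. Best-responding. ✓
Player 2 (type α), facing T: L gives 14, R gives -2. Proposed L is best. ✓
Player 2 (type β), facing T: L gives 3, R gives 4. Proposed L is not best — profitable deviation exists. ✗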